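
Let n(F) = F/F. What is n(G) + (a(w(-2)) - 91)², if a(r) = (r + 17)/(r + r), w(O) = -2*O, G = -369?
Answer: 499913/64 ≈ 7811.1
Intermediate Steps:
n(F) = 1
a(r) = (17 + r)/(2*r) (a(r) = (17 + r)/((2*r)) = (17 + r)*(1/(2*r)) = (17 + r)/(2*r))
n(G) + (a(w(-2)) - 91)² = 1 + ((17 - 2*(-2))/(2*((-2*(-2)))) - 91)² = 1 + ((½)*(17 + 4)/4 - 91)² = 1 + ((½)*(¼)*21 - 91)² = 1 + (21/8 - 91)² = 1 + (-707/8)² = 1 + 499849/64 = 499913/64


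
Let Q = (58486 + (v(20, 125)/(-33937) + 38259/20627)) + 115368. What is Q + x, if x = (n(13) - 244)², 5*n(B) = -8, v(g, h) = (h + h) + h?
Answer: 4098174365838616/17500462475 ≈ 2.3418e+5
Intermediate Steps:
v(g, h) = 3*h (v(g, h) = 2*h + h = 3*h)
n(B) = -8/5 (n(B) = (⅕)*(-8) = -8/5)
x = 1507984/25 (x = (-8/5 - 244)² = (-1228/5)² = 1507984/25 ≈ 60319.)
Q = 121702306785704/700018499 (Q = (58486 + ((3*125)/(-33937) + 38259/20627)) + 115368 = (58486 + (375*(-1/33937) + 38259*(1/20627))) + 115368 = (58486 + (-375/33937 + 38259/20627)) + 115368 = (58486 + 1290660558/700018499) + 115368 = 40942572593072/700018499 + 115368 = 121702306785704/700018499 ≈ 1.7386e+5)
Q + x = 121702306785704/700018499 + 1507984/25 = 4098174365838616/17500462475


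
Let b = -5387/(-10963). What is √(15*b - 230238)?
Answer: I*√27670813598607/10963 ≈ 479.82*I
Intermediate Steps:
b = 5387/10963 (b = -5387*(-1/10963) = 5387/10963 ≈ 0.49138)
√(15*b - 230238) = √(15*(5387/10963) - 230238) = √(80805/10963 - 230238) = √(-2524018389/10963) = I*√27670813598607/10963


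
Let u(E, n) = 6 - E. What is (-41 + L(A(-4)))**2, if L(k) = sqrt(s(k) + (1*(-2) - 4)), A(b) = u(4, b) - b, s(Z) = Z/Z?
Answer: (41 - I*sqrt(5))**2 ≈ 1676.0 - 183.36*I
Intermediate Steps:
s(Z) = 1
A(b) = 2 - b (A(b) = (6 - 1*4) - b = (6 - 4) - b = 2 - b)
L(k) = I*sqrt(5) (L(k) = sqrt(1 + (1*(-2) - 4)) = sqrt(1 + (-2 - 4)) = sqrt(1 - 6) = sqrt(-5) = I*sqrt(5))
(-41 + L(A(-4)))**2 = (-41 + I*sqrt(5))**2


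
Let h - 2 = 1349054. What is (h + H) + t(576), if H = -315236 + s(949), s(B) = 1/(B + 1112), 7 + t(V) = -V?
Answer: 2129501458/2061 ≈ 1.0332e+6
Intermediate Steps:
h = 1349056 (h = 2 + 1349054 = 1349056)
t(V) = -7 - V
s(B) = 1/(1112 + B)
H = -649701395/2061 (H = -315236 + 1/(1112 + 949) = -315236 + 1/2061 = -649701395/2061 ≈ -3.1524e+5)
(h + H) + t(576) = (1349056 - 649701395/2061) + (-7 - 1*576) = 2130703021/2061 + (-7 - 576) = 2130703021/2061 - 583 = 2129501458/2061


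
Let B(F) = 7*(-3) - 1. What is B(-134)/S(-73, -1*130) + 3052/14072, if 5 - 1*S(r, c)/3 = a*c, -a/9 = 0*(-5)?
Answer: -65951/52770 ≈ -1.2498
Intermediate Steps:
a = 0 (a = -0*(-5) = -9*0 = 0)
S(r, c) = 15 (S(r, c) = 15 - 0*c = 15 - 3*0 = 15 + 0 = 15)
B(F) = -22 (B(F) = -21 - 1 = -22)
B(-134)/S(-73, -1*130) + 3052/14072 = -22/15 + 3052/14072 = -22*1/15 + 3052*(1/14072) = -22/15 + 763/3518 = -65951/52770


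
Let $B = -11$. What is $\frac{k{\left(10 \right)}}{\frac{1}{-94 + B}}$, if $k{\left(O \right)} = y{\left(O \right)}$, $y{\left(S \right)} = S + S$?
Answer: $-2100$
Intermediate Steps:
$y{\left(S \right)} = 2 S$
$k{\left(O \right)} = 2 O$
$\frac{k{\left(10 \right)}}{\frac{1}{-94 + B}} = \frac{2 \cdot 10}{\frac{1}{-94 - 11}} = \frac{20}{\frac{1}{-105}} = \frac{20}{- \frac{1}{105}} = 20 \left(-105\right) = -2100$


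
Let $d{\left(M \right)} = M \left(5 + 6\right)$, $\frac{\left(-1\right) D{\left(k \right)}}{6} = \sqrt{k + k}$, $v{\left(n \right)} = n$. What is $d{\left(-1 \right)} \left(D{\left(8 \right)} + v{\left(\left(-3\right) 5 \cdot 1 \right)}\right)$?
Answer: $429$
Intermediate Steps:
$D{\left(k \right)} = - 6 \sqrt{2} \sqrt{k}$ ($D{\left(k \right)} = - 6 \sqrt{k + k} = - 6 \sqrt{2 k} = - 6 \sqrt{2} \sqrt{k}$)
$d{\left(M \right)} = 11 M$ ($d{\left(M \right)} = M 11 = 11 M$)
$d{\left(-1 \right)} \left(D{\left(8 \right)} + v{\left(\left(-3\right) 5 \cdot 1 \right)}\right) = 11 \left(-1\right) \left(- 6 \sqrt{2} \sqrt{8} + \left(-3\right) 5 \cdot 1\right) = - 11 \left(- 6 \sqrt{2} \cdot 2 \sqrt{2} - 15\right) = - 11 \left(-24 - 15\right) = \left(-11\right) \left(-39\right) = 429$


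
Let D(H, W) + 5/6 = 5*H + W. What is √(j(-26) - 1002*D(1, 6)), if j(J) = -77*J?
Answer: I*√8185 ≈ 90.471*I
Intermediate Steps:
D(H, W) = -⅚ + W + 5*H (D(H, W) = -⅚ + (5*H + W) = -⅚ + (W + 5*H) = -⅚ + W + 5*H)
√(j(-26) - 1002*D(1, 6)) = √(-77*(-26) - 1002*(-⅚ + 6 + 5*1)) = √(2002 - 1002*(-⅚ + 6 + 5)) = √(2002 - 1002*61/6) = √(2002 - 10187) = √(-8185) = I*√8185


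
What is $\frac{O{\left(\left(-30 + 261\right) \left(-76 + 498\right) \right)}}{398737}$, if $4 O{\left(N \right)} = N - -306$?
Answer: $\frac{24447}{398737} \approx 0.061311$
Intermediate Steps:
$O{\left(N \right)} = \frac{153}{2} + \frac{N}{4}$ ($O{\left(N \right)} = \frac{N - -306}{4} = \frac{N + 306}{4} = \frac{306 + N}{4} = \frac{153}{2} + \frac{N}{4}$)
$\frac{O{\left(\left(-30 + 261\right) \left(-76 + 498\right) \right)}}{398737} = \frac{\frac{153}{2} + \frac{\left(-30 + 261\right) \left(-76 + 498\right)}{4}}{398737} = \left(\frac{153}{2} + \frac{231 \cdot 422}{4}\right) \frac{1}{398737} = \left(\frac{153}{2} + \frac{1}{4} \cdot 97482\right) \frac{1}{398737} = \left(\frac{153}{2} + \frac{48741}{2}\right) \frac{1}{398737} = 24447 \cdot \frac{1}{398737} = \frac{24447}{398737}$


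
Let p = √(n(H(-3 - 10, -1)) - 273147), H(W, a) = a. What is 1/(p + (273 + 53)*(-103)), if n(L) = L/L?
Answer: -16789/563877615 - I*√273146/1127755230 ≈ -2.9774e-5 - 4.6343e-7*I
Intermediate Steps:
n(L) = 1
p = I*√273146 (p = √(1 - 273147) = √(-273146) = I*√273146 ≈ 522.63*I)
1/(p + (273 + 53)*(-103)) = 1/(I*√273146 + (273 + 53)*(-103)) = 1/(I*√273146 + 326*(-103)) = 1/(I*√273146 - 33578) = 1/(-33578 + I*√273146)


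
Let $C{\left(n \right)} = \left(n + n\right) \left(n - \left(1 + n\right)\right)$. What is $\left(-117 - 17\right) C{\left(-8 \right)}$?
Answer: $-2144$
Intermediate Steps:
$C{\left(n \right)} = - 2 n$ ($C{\left(n \right)} = 2 n \left(-1\right) = - 2 n$)
$\left(-117 - 17\right) C{\left(-8 \right)} = \left(-117 - 17\right) \left(\left(-2\right) \left(-8\right)\right) = \left(-134\right) 16 = -2144$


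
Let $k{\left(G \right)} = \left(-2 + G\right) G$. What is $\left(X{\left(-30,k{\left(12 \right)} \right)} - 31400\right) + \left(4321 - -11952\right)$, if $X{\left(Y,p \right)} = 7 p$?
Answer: $-14287$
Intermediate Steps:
$k{\left(G \right)} = G \left(-2 + G\right)$
$\left(X{\left(-30,k{\left(12 \right)} \right)} - 31400\right) + \left(4321 - -11952\right) = \left(7 \cdot 12 \left(-2 + 12\right) - 31400\right) + \left(4321 - -11952\right) = \left(7 \cdot 12 \cdot 10 - 31400\right) + \left(4321 + 11952\right) = \left(7 \cdot 120 - 31400\right) + 16273 = \left(840 - 31400\right) + 16273 = -30560 + 16273 = -14287$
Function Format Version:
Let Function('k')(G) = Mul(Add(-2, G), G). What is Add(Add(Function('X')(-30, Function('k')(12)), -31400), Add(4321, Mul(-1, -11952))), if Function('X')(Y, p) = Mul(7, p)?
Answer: -14287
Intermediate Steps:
Function('k')(G) = Mul(G, Add(-2, G))
Add(Add(Function('X')(-30, Function('k')(12)), -31400), Add(4321, Mul(-1, -11952))) = Add(Add(Mul(7, Mul(12, Add(-2, 12))), -31400), Add(4321, Mul(-1, -11952))) = Add(Add(Mul(7, Mul(12, 10)), -31400), Add(4321, 11952)) = Add(Add(Mul(7, 120), -31400), 16273) = Add(Add(840, -31400), 16273) = Add(-30560, 16273) = -14287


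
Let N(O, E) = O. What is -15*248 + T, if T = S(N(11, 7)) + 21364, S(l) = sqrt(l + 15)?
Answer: 17644 + sqrt(26) ≈ 17649.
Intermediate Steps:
S(l) = sqrt(15 + l)
T = 21364 + sqrt(26) (T = sqrt(15 + 11) + 21364 = sqrt(26) + 21364 = 21364 + sqrt(26) ≈ 21369.)
-15*248 + T = -15*248 + (21364 + sqrt(26)) = -3720 + (21364 + sqrt(26)) = 17644 + sqrt(26)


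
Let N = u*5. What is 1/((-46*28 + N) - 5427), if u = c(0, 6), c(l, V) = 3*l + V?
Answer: -1/6685 ≈ -0.00014959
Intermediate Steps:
c(l, V) = V + 3*l
u = 6 (u = 6 + 3*0 = 6 + 0 = 6)
N = 30 (N = 6*5 = 30)
1/((-46*28 + N) - 5427) = 1/((-46*28 + 30) - 5427) = 1/((-1288 + 30) - 5427) = 1/(-1258 - 5427) = 1/(-6685) = -1/6685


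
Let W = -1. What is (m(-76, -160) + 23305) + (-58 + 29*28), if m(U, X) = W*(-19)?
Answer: 24078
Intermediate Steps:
m(U, X) = 19 (m(U, X) = -1*(-19) = 19)
(m(-76, -160) + 23305) + (-58 + 29*28) = (19 + 23305) + (-58 + 29*28) = 23324 + (-58 + 812) = 23324 + 754 = 24078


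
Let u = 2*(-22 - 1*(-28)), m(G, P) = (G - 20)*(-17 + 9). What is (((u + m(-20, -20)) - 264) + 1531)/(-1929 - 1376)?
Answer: -1599/3305 ≈ -0.48381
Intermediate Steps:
m(G, P) = 160 - 8*G (m(G, P) = (-20 + G)*(-8) = 160 - 8*G)
u = 12 (u = 2*(-22 + 28) = 2*6 = 12)
(((u + m(-20, -20)) - 264) + 1531)/(-1929 - 1376) = (((12 + (160 - 8*(-20))) - 264) + 1531)/(-1929 - 1376) = (((12 + (160 + 160)) - 264) + 1531)/(-3305) = (((12 + 320) - 264) + 1531)*(-1/3305) = ((332 - 264) + 1531)*(-1/3305) = (68 + 1531)*(-1/3305) = 1599*(-1/3305) = -1599/3305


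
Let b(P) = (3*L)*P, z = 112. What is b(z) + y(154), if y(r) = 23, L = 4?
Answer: 1367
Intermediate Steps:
b(P) = 12*P (b(P) = (3*4)*P = 12*P)
b(z) + y(154) = 12*112 + 23 = 1344 + 23 = 1367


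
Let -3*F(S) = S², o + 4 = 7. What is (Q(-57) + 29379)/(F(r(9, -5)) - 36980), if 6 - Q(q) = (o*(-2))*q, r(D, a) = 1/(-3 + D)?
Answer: -3136644/3993841 ≈ -0.78537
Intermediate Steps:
o = 3 (o = -4 + 7 = 3)
F(S) = -S²/3
Q(q) = 6 + 6*q (Q(q) = 6 - 3*(-2)*q = 6 - (-6)*q = 6 + 6*q)
(Q(-57) + 29379)/(F(r(9, -5)) - 36980) = ((6 + 6*(-57)) + 29379)/(-1/(3*(-3 + 9)²) - 36980) = ((6 - 342) + 29379)/(-(1/6)²/3 - 36980) = (-336 + 29379)/(-(⅙)²/3 - 36980) = 29043/(-⅓*1/36 - 36980) = 29043/(-1/108 - 36980) = 29043/(-3993841/108) = 29043*(-108/3993841) = -3136644/3993841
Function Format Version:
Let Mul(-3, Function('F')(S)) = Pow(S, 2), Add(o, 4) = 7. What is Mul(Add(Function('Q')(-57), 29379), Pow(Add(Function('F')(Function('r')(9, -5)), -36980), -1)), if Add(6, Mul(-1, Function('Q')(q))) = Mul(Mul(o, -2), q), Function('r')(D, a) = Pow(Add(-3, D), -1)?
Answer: Rational(-3136644, 3993841) ≈ -0.78537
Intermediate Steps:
o = 3 (o = Add(-4, 7) = 3)
Function('F')(S) = Mul(Rational(-1, 3), Pow(S, 2))
Function('Q')(q) = Add(6, Mul(6, q)) (Function('Q')(q) = Add(6, Mul(-1, Mul(Mul(3, -2), q))) = Add(6, Mul(-1, Mul(-6, q))) = Add(6, Mul(6, q)))
Mul(Add(Function('Q')(-57), 29379), Pow(Add(Function('F')(Function('r')(9, -5)), -36980), -1)) = Mul(Add(Add(6, Mul(6, -57)), 29379), Pow(Add(Mul(Rational(-1, 3), Pow(Pow(Add(-3, 9), -1), 2)), -36980), -1)) = Mul(Add(Add(6, -342), 29379), Pow(Add(Mul(Rational(-1, 3), Pow(Pow(6, -1), 2)), -36980), -1)) = Mul(Add(-336, 29379), Pow(Add(Mul(Rational(-1, 3), Pow(Rational(1, 6), 2)), -36980), -1)) = Mul(29043, Pow(Add(Mul(Rational(-1, 3), Rational(1, 36)), -36980), -1)) = Mul(29043, Pow(Add(Rational(-1, 108), -36980), -1)) = Mul(29043, Pow(Rational(-3993841, 108), -1)) = Mul(29043, Rational(-108, 3993841)) = Rational(-3136644, 3993841)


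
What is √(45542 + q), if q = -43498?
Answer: 2*√511 ≈ 45.211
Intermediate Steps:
√(45542 + q) = √(45542 - 43498) = √2044 = 2*√511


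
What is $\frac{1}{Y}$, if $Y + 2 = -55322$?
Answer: $- \frac{1}{55324} \approx -1.8075 \cdot 10^{-5}$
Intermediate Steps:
$Y = -55324$ ($Y = -2 - 55322 = -55324$)
$\frac{1}{Y} = \frac{1}{-55324} = - \frac{1}{55324}$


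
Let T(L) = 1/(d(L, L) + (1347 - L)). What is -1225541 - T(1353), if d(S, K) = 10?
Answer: -4902165/4 ≈ -1.2255e+6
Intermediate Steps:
T(L) = 1/(1357 - L) (T(L) = 1/(10 + (1347 - L)) = 1/(1357 - L))
-1225541 - T(1353) = -1225541 - 1/(1357 - 1*1353) = -1225541 - 1/(1357 - 1353) = -1225541 - 1/4 = -1225541 - 1*¼ = -1225541 - ¼ = -4902165/4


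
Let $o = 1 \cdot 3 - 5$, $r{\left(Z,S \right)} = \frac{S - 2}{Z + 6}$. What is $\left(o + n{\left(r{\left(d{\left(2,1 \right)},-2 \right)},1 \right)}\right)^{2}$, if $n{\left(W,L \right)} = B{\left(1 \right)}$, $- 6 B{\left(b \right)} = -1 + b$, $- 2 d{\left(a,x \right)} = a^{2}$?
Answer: $4$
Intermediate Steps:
$d{\left(a,x \right)} = - \frac{a^{2}}{2}$
$r{\left(Z,S \right)} = \frac{-2 + S}{6 + Z}$
$o = -2$ ($o = 3 - 5 = -2$)
$B{\left(b \right)} = \frac{1}{6} - \frac{b}{6}$ ($B{\left(b \right)} = - \frac{-1 + b}{6} = \frac{1}{6} - \frac{b}{6}$)
$n{\left(W,L \right)} = 0$ ($n{\left(W,L \right)} = \frac{1}{6} - \frac{1}{6} = 0$)
$\left(o + n{\left(r{\left(d{\left(2,1 \right)},-2 \right)},1 \right)}\right)^{2} = \left(-2 + 0\right)^{2} = \left(-2\right)^{2} = 4$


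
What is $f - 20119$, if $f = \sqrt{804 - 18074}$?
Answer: $-20119 + i \sqrt{17270} \approx -20119.0 + 131.42 i$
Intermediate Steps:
$f = i \sqrt{17270}$ ($f = \sqrt{-17270} = i \sqrt{17270} \approx 131.42 i$)
$f - 20119 = i \sqrt{17270} - 20119 = -20119 + i \sqrt{17270}$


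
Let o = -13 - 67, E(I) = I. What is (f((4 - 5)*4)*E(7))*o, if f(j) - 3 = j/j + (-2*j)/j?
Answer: -1120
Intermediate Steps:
f(j) = 2 (f(j) = 3 + (j/j + (-2*j)/j) = 3 + (1 - 2) = 3 - 1 = 2)
o = -80
(f((4 - 5)*4)*E(7))*o = (2*7)*(-80) = 14*(-80) = -1120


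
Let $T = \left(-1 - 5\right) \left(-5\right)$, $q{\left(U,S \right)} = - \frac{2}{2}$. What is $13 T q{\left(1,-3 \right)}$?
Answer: $-390$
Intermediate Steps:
$q{\left(U,S \right)} = -1$ ($q{\left(U,S \right)} = \left(-2\right) \frac{1}{2} = -1$)
$T = 30$ ($T = \left(-6\right) \left(-5\right) = 30$)
$13 T q{\left(1,-3 \right)} = 13 \cdot 30 \left(-1\right) = 390 \left(-1\right) = -390$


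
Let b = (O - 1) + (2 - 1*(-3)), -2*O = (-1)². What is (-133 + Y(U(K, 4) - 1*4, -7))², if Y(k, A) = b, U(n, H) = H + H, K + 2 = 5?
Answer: 67081/4 ≈ 16770.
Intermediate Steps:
K = 3 (K = -2 + 5 = 3)
O = -½ (O = -½*(-1)² = -½*1 = -½ ≈ -0.50000)
U(n, H) = 2*H
b = 7/2 (b = (-½ - 1) + (2 - 1*(-3)) = -3/2 + (2 + 3) = -3/2 + 5 = 7/2 ≈ 3.5000)
Y(k, A) = 7/2
(-133 + Y(U(K, 4) - 1*4, -7))² = (-133 + 7/2)² = (-259/2)² = 67081/4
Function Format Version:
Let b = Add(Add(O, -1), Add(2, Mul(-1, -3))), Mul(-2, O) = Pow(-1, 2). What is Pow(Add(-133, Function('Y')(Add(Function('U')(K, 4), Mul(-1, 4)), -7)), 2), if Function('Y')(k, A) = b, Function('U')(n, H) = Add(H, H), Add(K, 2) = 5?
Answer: Rational(67081, 4) ≈ 16770.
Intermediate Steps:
K = 3 (K = Add(-2, 5) = 3)
O = Rational(-1, 2) (O = Mul(Rational(-1, 2), Pow(-1, 2)) = Mul(Rational(-1, 2), 1) = Rational(-1, 2) ≈ -0.50000)
Function('U')(n, H) = Mul(2, H)
b = Rational(7, 2) (b = Add(Add(Rational(-1, 2), -1), Add(2, Mul(-1, -3))) = Add(Rational(-3, 2), Add(2, 3)) = Add(Rational(-3, 2), 5) = Rational(7, 2) ≈ 3.5000)
Function('Y')(k, A) = Rational(7, 2)
Pow(Add(-133, Function('Y')(Add(Function('U')(K, 4), Mul(-1, 4)), -7)), 2) = Pow(Add(-133, Rational(7, 2)), 2) = Pow(Rational(-259, 2), 2) = Rational(67081, 4)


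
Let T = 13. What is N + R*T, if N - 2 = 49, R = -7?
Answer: -40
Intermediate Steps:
N = 51 (N = 2 + 49 = 51)
N + R*T = 51 - 7*13 = 51 - 91 = -40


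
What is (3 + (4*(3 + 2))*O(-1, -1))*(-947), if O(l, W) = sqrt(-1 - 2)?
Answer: -2841 - 18940*I*sqrt(3) ≈ -2841.0 - 32805.0*I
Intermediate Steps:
O(l, W) = I*sqrt(3) (O(l, W) = sqrt(-3) = I*sqrt(3))
(3 + (4*(3 + 2))*O(-1, -1))*(-947) = (3 + (4*(3 + 2))*(I*sqrt(3)))*(-947) = (3 + (4*5)*(I*sqrt(3)))*(-947) = (3 + 20*(I*sqrt(3)))*(-947) = (3 + 20*I*sqrt(3))*(-947) = -2841 - 18940*I*sqrt(3)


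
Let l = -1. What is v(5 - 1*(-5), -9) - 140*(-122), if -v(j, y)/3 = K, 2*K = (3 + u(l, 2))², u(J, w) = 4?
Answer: 34013/2 ≈ 17007.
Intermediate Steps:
K = 49/2 (K = (3 + 4)²/2 = (½)*7² = (½)*49 = 49/2 ≈ 24.500)
v(j, y) = -147/2 (v(j, y) = -3*49/2 = -147/2)
v(5 - 1*(-5), -9) - 140*(-122) = -147/2 - 140*(-122) = -147/2 + 17080 = 34013/2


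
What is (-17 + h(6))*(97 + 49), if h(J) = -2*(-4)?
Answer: -1314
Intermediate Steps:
h(J) = 8
(-17 + h(6))*(97 + 49) = (-17 + 8)*(97 + 49) = -9*146 = -1314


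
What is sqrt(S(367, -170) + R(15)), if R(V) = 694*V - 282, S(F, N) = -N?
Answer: sqrt(10298) ≈ 101.48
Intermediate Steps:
R(V) = -282 + 694*V
sqrt(S(367, -170) + R(15)) = sqrt(-1*(-170) + (-282 + 694*15)) = sqrt(170 + (-282 + 10410)) = sqrt(170 + 10128) = sqrt(10298)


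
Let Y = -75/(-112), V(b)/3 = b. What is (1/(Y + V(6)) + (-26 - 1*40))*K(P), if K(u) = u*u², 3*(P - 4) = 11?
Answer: -1677756298/56457 ≈ -29717.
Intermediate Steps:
P = 23/3 (P = 4 + (⅓)*11 = 4 + 11/3 = 23/3 ≈ 7.6667)
K(u) = u³
V(b) = 3*b
Y = 75/112 (Y = -75*(-1/112) = 75/112 ≈ 0.66964)
(1/(Y + V(6)) + (-26 - 1*40))*K(P) = (1/(75/112 + 3*6) + (-26 - 1*40))*(23/3)³ = (1/(75/112 + 18) + (-26 - 40))*(12167/27) = (1/(2091/112) - 66)*(12167/27) = (112/2091 - 66)*(12167/27) = -137894/2091*12167/27 = -1677756298/56457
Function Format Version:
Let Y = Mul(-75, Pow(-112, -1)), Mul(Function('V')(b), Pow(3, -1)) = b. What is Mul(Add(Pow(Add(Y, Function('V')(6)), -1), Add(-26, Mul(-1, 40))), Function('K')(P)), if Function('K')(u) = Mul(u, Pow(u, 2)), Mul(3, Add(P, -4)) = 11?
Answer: Rational(-1677756298, 56457) ≈ -29717.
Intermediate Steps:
P = Rational(23, 3) (P = Add(4, Mul(Rational(1, 3), 11)) = Add(4, Rational(11, 3)) = Rational(23, 3) ≈ 7.6667)
Function('K')(u) = Pow(u, 3)
Function('V')(b) = Mul(3, b)
Y = Rational(75, 112) (Y = Mul(-75, Rational(-1, 112)) = Rational(75, 112) ≈ 0.66964)
Mul(Add(Pow(Add(Y, Function('V')(6)), -1), Add(-26, Mul(-1, 40))), Function('K')(P)) = Mul(Add(Pow(Add(Rational(75, 112), Mul(3, 6)), -1), Add(-26, Mul(-1, 40))), Pow(Rational(23, 3), 3)) = Mul(Add(Pow(Add(Rational(75, 112), 18), -1), Add(-26, -40)), Rational(12167, 27)) = Mul(Add(Pow(Rational(2091, 112), -1), -66), Rational(12167, 27)) = Mul(Add(Rational(112, 2091), -66), Rational(12167, 27)) = Mul(Rational(-137894, 2091), Rational(12167, 27)) = Rational(-1677756298, 56457)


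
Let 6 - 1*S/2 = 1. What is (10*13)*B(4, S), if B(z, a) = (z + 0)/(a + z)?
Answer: 260/7 ≈ 37.143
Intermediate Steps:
S = 10 (S = 12 - 2*1 = 12 - 2 = 10)
B(z, a) = z/(a + z)
(10*13)*B(4, S) = (10*13)*(4/(10 + 4)) = 130*(4/14) = 130*(4*(1/14)) = 130*(2/7) = 260/7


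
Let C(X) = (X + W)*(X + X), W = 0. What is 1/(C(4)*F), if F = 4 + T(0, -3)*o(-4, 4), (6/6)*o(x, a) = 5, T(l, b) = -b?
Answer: 1/608 ≈ 0.0016447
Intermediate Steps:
o(x, a) = 5
C(X) = 2*X² (C(X) = (X + 0)*(X + X) = X*(2*X) = 2*X²)
F = 19 (F = 4 - 1*(-3)*5 = 4 + 3*5 = 4 + 15 = 19)
1/(C(4)*F) = 1/((2*4²)*19) = 1/((2*16)*19) = 1/(32*19) = 1/608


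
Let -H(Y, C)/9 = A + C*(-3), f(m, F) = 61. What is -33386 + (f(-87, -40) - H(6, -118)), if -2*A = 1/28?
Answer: -1687793/56 ≈ -30139.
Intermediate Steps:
A = -1/56 (A = -1/2/28 = -1/2*1/28 = -1/56 ≈ -0.017857)
H(Y, C) = 9/56 + 27*C (H(Y, C) = -9*(-1/56 + C*(-3)) = -9*(-1/56 - 3*C) = 9/56 + 27*C)
-33386 + (f(-87, -40) - H(6, -118)) = -33386 + (61 - (9/56 + 27*(-118))) = -33386 + (61 - (9/56 - 3186)) = -33386 + (61 - 1*(-178407/56)) = -33386 + (61 + 178407/56) = -33386 + 181823/56 = -1687793/56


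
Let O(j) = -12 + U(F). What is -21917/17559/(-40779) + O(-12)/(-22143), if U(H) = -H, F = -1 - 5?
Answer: 1593846299/5285079880641 ≈ 0.00030157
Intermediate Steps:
F = -6
O(j) = -6 (O(j) = -12 - 1*(-6) = -12 + 6 = -6)
-21917/17559/(-40779) + O(-12)/(-22143) = -21917/17559/(-40779) - 6/(-22143) = -21917*1/17559*(-1/40779) - 6*(-1/22143) = -21917/17559*(-1/40779) + 2/7381 = 21917/716038461 + 2/7381 = 1593846299/5285079880641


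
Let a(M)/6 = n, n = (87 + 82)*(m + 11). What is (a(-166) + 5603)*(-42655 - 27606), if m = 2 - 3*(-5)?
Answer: -2388522695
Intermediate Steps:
m = 17 (m = 2 + 15 = 17)
n = 4732 (n = (87 + 82)*(17 + 11) = 169*28 = 4732)
a(M) = 28392 (a(M) = 6*4732 = 28392)
(a(-166) + 5603)*(-42655 - 27606) = (28392 + 5603)*(-42655 - 27606) = 33995*(-70261) = -2388522695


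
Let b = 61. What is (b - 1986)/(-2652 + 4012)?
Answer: -385/272 ≈ -1.4154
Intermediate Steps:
(b - 1986)/(-2652 + 4012) = (61 - 1986)/(-2652 + 4012) = -1925/1360 = -1925*1/1360 = -385/272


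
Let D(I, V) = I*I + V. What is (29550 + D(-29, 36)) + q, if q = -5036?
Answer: 25391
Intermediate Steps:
D(I, V) = V + I² (D(I, V) = I² + V = V + I²)
(29550 + D(-29, 36)) + q = (29550 + (36 + (-29)²)) - 5036 = (29550 + (36 + 841)) - 5036 = (29550 + 877) - 5036 = 30427 - 5036 = 25391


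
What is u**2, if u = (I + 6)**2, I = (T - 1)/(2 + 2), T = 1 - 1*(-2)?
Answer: 28561/16 ≈ 1785.1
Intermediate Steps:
T = 3 (T = 1 + 2 = 3)
I = 1/2 (I = (3 - 1)/(2 + 2) = 2/4 = 2*(1/4) = 1/2 ≈ 0.50000)
u = 169/4 (u = (1/2 + 6)**2 = (13/2)**2 = 169/4 ≈ 42.250)
u**2 = (169/4)**2 = 28561/16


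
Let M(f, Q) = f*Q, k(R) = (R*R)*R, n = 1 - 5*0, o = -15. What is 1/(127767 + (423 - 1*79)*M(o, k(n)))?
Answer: 1/122607 ≈ 8.1561e-6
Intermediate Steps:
n = 1 (n = 1 + 0 = 1)
k(R) = R³ (k(R) = R²*R = R³)
M(f, Q) = Q*f
1/(127767 + (423 - 1*79)*M(o, k(n))) = 1/(127767 + (423 - 1*79)*(1³*(-15))) = 1/(127767 + (423 - 79)*(1*(-15))) = 1/(127767 + 344*(-15)) = 1/(127767 - 5160) = 1/122607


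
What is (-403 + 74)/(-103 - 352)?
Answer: 47/65 ≈ 0.72308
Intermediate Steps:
(-403 + 74)/(-103 - 352) = -329/(-455) = -329*(-1/455) = 47/65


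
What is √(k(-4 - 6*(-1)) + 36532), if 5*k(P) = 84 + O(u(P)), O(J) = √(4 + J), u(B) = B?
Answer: √(913720 + 5*√6)/5 ≈ 191.18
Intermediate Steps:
k(P) = 84/5 + √(4 + P)/5 (k(P) = (84 + √(4 + P))/5 = 84/5 + √(4 + P)/5)
√(k(-4 - 6*(-1)) + 36532) = √((84/5 + √(4 + (-4 - 6*(-1)))/5) + 36532) = √((84/5 + √(4 + (-4 + 6))/5) + 36532) = √((84/5 + √(4 + 2)/5) + 36532) = √((84/5 + √6/5) + 36532) = √(182744/5 + √6/5)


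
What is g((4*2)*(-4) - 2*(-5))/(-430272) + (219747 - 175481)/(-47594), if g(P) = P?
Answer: -4761343321/5119591392 ≈ -0.93002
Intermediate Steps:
g((4*2)*(-4) - 2*(-5))/(-430272) + (219747 - 175481)/(-47594) = ((4*2)*(-4) - 2*(-5))/(-430272) + (219747 - 175481)/(-47594) = (8*(-4) + 10)*(-1/430272) + 44266*(-1/47594) = (-32 + 10)*(-1/430272) - 22133/23797 = -22*(-1/430272) - 22133/23797 = 11/215136 - 22133/23797 = -4761343321/5119591392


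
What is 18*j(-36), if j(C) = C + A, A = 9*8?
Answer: 648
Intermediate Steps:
A = 72
j(C) = 72 + C (j(C) = C + 72 = 72 + C)
18*j(-36) = 18*(72 - 36) = 18*36 = 648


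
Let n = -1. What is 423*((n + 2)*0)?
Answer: 0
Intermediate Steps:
423*((n + 2)*0) = 423*((-1 + 2)*0) = 423*(1*0) = 423*0 = 0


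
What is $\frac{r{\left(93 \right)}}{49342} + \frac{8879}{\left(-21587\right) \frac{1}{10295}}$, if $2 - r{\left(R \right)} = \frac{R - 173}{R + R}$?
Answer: $- \frac{209729781180584}{49529277561} \approx -4234.5$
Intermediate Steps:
$r{\left(R \right)} = 2 - \frac{-173 + R}{2 R}$ ($r{\left(R \right)} = 2 - \frac{R - 173}{R + R} = 2 - \frac{-173 + R}{2 R}$)
$\frac{r{\left(93 \right)}}{49342} + \frac{8879}{\left(-21587\right) \frac{1}{10295}} = \frac{\frac{1}{2} \cdot \frac{1}{93} \left(173 + 3 \cdot 93\right)}{49342} + \frac{8879}{\left(-21587\right) \frac{1}{10295}} = \frac{1}{2} \cdot \frac{1}{93} \left(173 + 279\right) \frac{1}{49342} + \frac{8879}{\left(-21587\right) \frac{1}{10295}} = \frac{1}{2} \cdot \frac{1}{93} \cdot 452 \cdot \frac{1}{49342} + \frac{8879}{- \frac{21587}{10295}} = \frac{226}{93} \cdot \frac{1}{49342} + 8879 \left(- \frac{10295}{21587}\right) = \frac{113}{2294403} - \frac{91409305}{21587} = - \frac{209729781180584}{49529277561}$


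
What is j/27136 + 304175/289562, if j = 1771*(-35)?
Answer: -4847203885/3928777216 ≈ -1.2338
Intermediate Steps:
j = -61985
j/27136 + 304175/289562 = -61985/27136 + 304175/289562 = -4847203885/3928777216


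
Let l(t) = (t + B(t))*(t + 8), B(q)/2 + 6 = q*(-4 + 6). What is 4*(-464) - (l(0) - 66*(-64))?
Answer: -5984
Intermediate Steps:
B(q) = -12 + 4*q (B(q) = -12 + 2*(q*(-4 + 6)) = -12 + 2*(q*2) = -12 + 2*(2*q) = -12 + 4*q)
l(t) = (-12 + 5*t)*(8 + t) (l(t) = (t + (-12 + 4*t))*(t + 8) = (-12 + 5*t)*(8 + t))
4*(-464) - (l(0) - 66*(-64)) = 4*(-464) - ((-96 + 5*0² + 28*0) - 66*(-64)) = -1856 - ((-96 + 5*0 + 0) + 4224) = -1856 - ((-96 + 0 + 0) + 4224) = -1856 - (-96 + 4224) = -1856 - 1*4128 = -1856 - 4128 = -5984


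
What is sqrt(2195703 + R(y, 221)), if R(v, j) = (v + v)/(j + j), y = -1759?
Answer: 2*sqrt(26809985371)/221 ≈ 1481.8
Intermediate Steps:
R(v, j) = v/j (R(v, j) = (2*v)/((2*j)) = (2*v)*(1/(2*j)) = v/j)
sqrt(2195703 + R(y, 221)) = sqrt(2195703 - 1759/221) = sqrt(485248604/221) = 2*sqrt(26809985371)/221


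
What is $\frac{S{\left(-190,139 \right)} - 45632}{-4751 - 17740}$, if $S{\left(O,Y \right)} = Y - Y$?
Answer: $\frac{45632}{22491} \approx 2.0289$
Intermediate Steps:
$S{\left(O,Y \right)} = 0$
$\frac{S{\left(-190,139 \right)} - 45632}{-4751 - 17740} = \frac{0 - 45632}{-4751 - 17740} = - \frac{45632}{-22491} = \left(-45632\right) \left(- \frac{1}{22491}\right) = \frac{45632}{22491}$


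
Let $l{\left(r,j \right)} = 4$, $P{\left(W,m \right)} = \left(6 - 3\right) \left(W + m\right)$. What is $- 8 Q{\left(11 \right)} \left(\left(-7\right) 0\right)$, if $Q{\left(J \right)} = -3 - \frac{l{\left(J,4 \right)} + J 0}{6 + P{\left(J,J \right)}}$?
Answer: $0$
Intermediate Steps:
$P{\left(W,m \right)} = 3 W + 3 m$ ($P{\left(W,m \right)} = 3 \left(W + m\right) = 3 W + 3 m$)
$Q{\left(J \right)} = -3 - \frac{4}{6 + 6 J}$ ($Q{\left(J \right)} = -3 - \frac{4 + J 0}{6 + \left(3 J + 3 J\right)} = -3 - \frac{4 + 0}{6 + 6 J} = -3 - \frac{4}{6 + 6 J}$)
$- 8 Q{\left(11 \right)} \left(\left(-7\right) 0\right) = - 8 \frac{-11 - 99}{3 \left(1 + 11\right)} \left(\left(-7\right) 0\right) = - 8 \frac{-11 - 99}{3 \cdot 12} \cdot 0 = - 8 \cdot \frac{1}{3} \cdot \frac{1}{12} \left(-110\right) 0 = \left(-8\right) \left(- \frac{55}{18}\right) 0 = \frac{220}{9} \cdot 0 = 0$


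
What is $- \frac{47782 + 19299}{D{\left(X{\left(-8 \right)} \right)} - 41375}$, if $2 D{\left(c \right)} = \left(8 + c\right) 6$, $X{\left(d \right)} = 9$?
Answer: $\frac{67081}{41324} \approx 1.6233$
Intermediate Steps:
$D{\left(c \right)} = 24 + 3 c$ ($D{\left(c \right)} = \frac{\left(8 + c\right) 6}{2} = \frac{48 + 6 c}{2} = 24 + 3 c$)
$- \frac{47782 + 19299}{D{\left(X{\left(-8 \right)} \right)} - 41375} = - \frac{47782 + 19299}{\left(24 + 3 \cdot 9\right) - 41375} = - \frac{67081}{\left(24 + 27\right) - 41375} = - \frac{67081}{51 - 41375} = - \frac{67081}{-41324} = - \frac{67081 \left(-1\right)}{41324} = \left(-1\right) \left(- \frac{67081}{41324}\right) = \frac{67081}{41324}$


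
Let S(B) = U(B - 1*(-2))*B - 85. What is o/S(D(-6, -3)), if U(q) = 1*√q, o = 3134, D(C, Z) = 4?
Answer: -266390/7129 - 12536*√6/7129 ≈ -41.674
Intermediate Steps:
U(q) = √q
S(B) = -85 + B*√(2 + B) (S(B) = √(B - 1*(-2))*B - 85 = √(B + 2)*B - 85 = √(2 + B)*B - 85 = B*√(2 + B) - 85 = -85 + B*√(2 + B))
o/S(D(-6, -3)) = 3134/(-85 + 4*√(2 + 4)) = 3134/(-85 + 4*√6)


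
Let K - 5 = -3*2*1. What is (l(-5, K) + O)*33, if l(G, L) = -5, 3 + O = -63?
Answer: -2343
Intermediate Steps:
O = -66 (O = -3 - 63 = -66)
K = -1 (K = 5 - 3*2*1 = 5 - 6*1 = 5 - 6 = -1)
(l(-5, K) + O)*33 = (-5 - 66)*33 = -71*33 = -2343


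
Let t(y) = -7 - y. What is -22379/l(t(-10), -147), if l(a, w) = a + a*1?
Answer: -22379/6 ≈ -3729.8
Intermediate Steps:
l(a, w) = 2*a (l(a, w) = a + a = 2*a)
-22379/l(t(-10), -147) = -22379*1/(2*(-7 - 1*(-10))) = -22379*1/(2*(-7 + 10)) = -22379/(2*3) = -22379/6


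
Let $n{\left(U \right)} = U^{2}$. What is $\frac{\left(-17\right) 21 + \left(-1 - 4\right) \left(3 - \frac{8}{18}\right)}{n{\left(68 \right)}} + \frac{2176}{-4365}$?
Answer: $- \frac{243248}{420495} \approx -0.57848$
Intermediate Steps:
$\frac{\left(-17\right) 21 + \left(-1 - 4\right) \left(3 - \frac{8}{18}\right)}{n{\left(68 \right)}} + \frac{2176}{-4365} = \frac{\left(-17\right) 21 + \left(-1 - 4\right) \left(3 - \frac{8}{18}\right)}{68^{2}} + \frac{2176}{-4365} = \frac{-357 - 5 \left(3 - \frac{4}{9}\right)}{4624} + 2176 \left(- \frac{1}{4365}\right) = \left(-357 - 5 \left(3 - \frac{4}{9}\right)\right) \frac{1}{4624} - \frac{2176}{4365} = \left(-357 - \frac{115}{9}\right) \frac{1}{4624} - \frac{2176}{4365} = \left(- \frac{3328}{9}\right) \frac{1}{4624} - \frac{2176}{4365} = - \frac{208}{2601} - \frac{2176}{4365} = - \frac{243248}{420495}$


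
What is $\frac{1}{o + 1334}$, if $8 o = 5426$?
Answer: $\frac{4}{8049} \approx 0.00049696$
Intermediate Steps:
$o = \frac{2713}{4}$ ($o = \frac{1}{8} \cdot 5426 = \frac{2713}{4} \approx 678.25$)
$\frac{1}{o + 1334} = \frac{1}{\frac{2713}{4} + 1334} = \frac{1}{\frac{8049}{4}} = \frac{4}{8049}$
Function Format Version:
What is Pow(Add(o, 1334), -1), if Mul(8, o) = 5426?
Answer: Rational(4, 8049) ≈ 0.00049696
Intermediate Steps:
o = Rational(2713, 4) (o = Mul(Rational(1, 8), 5426) = Rational(2713, 4) ≈ 678.25)
Pow(Add(o, 1334), -1) = Pow(Add(Rational(2713, 4), 1334), -1) = Pow(Rational(8049, 4), -1) = Rational(4, 8049)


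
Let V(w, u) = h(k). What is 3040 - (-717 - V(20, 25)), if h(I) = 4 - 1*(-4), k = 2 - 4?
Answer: 3765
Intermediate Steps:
k = -2
h(I) = 8 (h(I) = 4 + 4 = 8)
V(w, u) = 8
3040 - (-717 - V(20, 25)) = 3040 - (-717 - 1*8) = 3040 - (-717 - 8) = 3040 - 1*(-725) = 3040 + 725 = 3765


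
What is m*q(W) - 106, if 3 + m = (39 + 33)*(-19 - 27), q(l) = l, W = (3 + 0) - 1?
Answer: -6736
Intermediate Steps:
W = 2 (W = 3 - 1 = 2)
m = -3315 (m = -3 + (39 + 33)*(-19 - 27) = -3 + 72*(-46) = -3 - 3312 = -3315)
m*q(W) - 106 = -3315*2 - 106 = -6630 - 106 = -6736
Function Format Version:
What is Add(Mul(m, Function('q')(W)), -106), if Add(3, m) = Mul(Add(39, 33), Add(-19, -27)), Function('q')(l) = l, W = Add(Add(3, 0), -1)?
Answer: -6736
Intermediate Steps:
W = 2 (W = Add(3, -1) = 2)
m = -3315 (m = Add(-3, Mul(Add(39, 33), Add(-19, -27))) = Add(-3, Mul(72, -46)) = Add(-3, -3312) = -3315)
Add(Mul(m, Function('q')(W)), -106) = Add(Mul(-3315, 2), -106) = Add(-6630, -106) = -6736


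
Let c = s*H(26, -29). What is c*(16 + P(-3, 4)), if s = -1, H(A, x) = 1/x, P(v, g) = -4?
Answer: 12/29 ≈ 0.41379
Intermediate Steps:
c = 1/29 (c = -1/(-29) = -1*(-1/29) = 1/29 ≈ 0.034483)
c*(16 + P(-3, 4)) = (16 - 4)/29 = (1/29)*12 = 12/29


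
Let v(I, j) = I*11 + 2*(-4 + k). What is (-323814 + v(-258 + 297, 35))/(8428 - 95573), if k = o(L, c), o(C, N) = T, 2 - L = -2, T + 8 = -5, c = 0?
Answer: 323419/87145 ≈ 3.7113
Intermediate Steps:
T = -13 (T = -8 - 5 = -13)
L = 4 (L = 2 - 1*(-2) = 2 + 2 = 4)
o(C, N) = -13
k = -13
v(I, j) = -34 + 11*I (v(I, j) = I*11 + 2*(-4 - 13) = 11*I + 2*(-17) = 11*I - 34 = -34 + 11*I)
(-323814 + v(-258 + 297, 35))/(8428 - 95573) = (-323814 + (-34 + 11*(-258 + 297)))/(8428 - 95573) = (-323814 + (-34 + 11*39))/(-87145) = (-323814 + (-34 + 429))*(-1/87145) = (-323814 + 395)*(-1/87145) = -323419*(-1/87145) = 323419/87145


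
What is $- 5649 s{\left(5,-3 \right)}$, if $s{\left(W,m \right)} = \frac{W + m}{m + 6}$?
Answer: $-3766$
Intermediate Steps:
$s{\left(W,m \right)} = \frac{W + m}{6 + m}$
$- 5649 s{\left(5,-3 \right)} = - 5649 \frac{5 - 3}{6 - 3} = - 5649 \cdot \frac{1}{3} \cdot 2 = \left(-5649\right) \frac{2}{3} = -3766$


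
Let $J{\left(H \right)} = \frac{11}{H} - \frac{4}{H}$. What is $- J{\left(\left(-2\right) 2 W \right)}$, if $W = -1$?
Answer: $- \frac{7}{4} \approx -1.75$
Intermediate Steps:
$J{\left(H \right)} = \frac{7}{H}$
$- J{\left(\left(-2\right) 2 W \right)} = - \frac{7}{\left(-2\right) 2 \left(-1\right)} = - \frac{7}{\left(-4\right) \left(-1\right)} = - \frac{7}{4}$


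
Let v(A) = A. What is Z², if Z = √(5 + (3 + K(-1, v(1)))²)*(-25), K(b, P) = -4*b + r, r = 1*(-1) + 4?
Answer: 65625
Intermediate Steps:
r = 3 (r = -1 + 4 = 3)
K(b, P) = 3 - 4*b (K(b, P) = -4*b + 3 = 3 - 4*b)
Z = -25*√105 (Z = √(5 + (3 + (3 - 4*(-1)))²)*(-25) = √(5 + (3 + (3 + 4))²)*(-25) = √(5 + (3 + 7)²)*(-25) = √(5 + 10²)*(-25) = √(5 + 100)*(-25) = √105*(-25) = -25*√105 ≈ -256.17)
Z² = (-25*√105)² = 65625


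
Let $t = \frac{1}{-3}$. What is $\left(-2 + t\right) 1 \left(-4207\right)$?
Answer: $\frac{29449}{3} \approx 9816.3$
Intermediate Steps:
$t = - \frac{1}{3} \approx -0.33333$
$\left(-2 + t\right) 1 \left(-4207\right) = \left(-2 - \frac{1}{3}\right) 1 \left(-4207\right) = \left(- \frac{7}{3}\right) 1 \left(-4207\right) = \left(- \frac{7}{3}\right) \left(-4207\right) = \frac{29449}{3}$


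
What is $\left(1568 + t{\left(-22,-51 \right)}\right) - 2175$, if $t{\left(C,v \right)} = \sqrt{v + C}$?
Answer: $-607 + i \sqrt{73} \approx -607.0 + 8.544 i$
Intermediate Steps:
$t{\left(C,v \right)} = \sqrt{C + v}$
$\left(1568 + t{\left(-22,-51 \right)}\right) - 2175 = \left(1568 + \sqrt{-22 - 51}\right) - 2175 = \left(1568 + \sqrt{-73}\right) - 2175 = \left(1568 + i \sqrt{73}\right) - 2175 = -607 + i \sqrt{73}$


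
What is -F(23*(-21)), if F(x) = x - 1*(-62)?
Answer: 421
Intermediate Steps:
F(x) = 62 + x (F(x) = x + 62 = 62 + x)
-F(23*(-21)) = -(62 + 23*(-21)) = -(62 - 483) = -1*(-421) = 421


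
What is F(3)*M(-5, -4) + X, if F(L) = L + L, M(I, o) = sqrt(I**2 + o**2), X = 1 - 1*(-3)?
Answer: 4 + 6*sqrt(41) ≈ 42.419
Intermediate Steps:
X = 4 (X = 1 + 3 = 4)
F(L) = 2*L
F(3)*M(-5, -4) + X = (2*3)*sqrt((-5)**2 + (-4)**2) + 4 = 6*sqrt(25 + 16) + 4 = 6*sqrt(41) + 4 = 4 + 6*sqrt(41)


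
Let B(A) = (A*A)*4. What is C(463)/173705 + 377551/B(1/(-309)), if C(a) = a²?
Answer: 6261882344877331/694820 ≈ 9.0122e+9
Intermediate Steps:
B(A) = 4*A² (B(A) = A²*4 = 4*A²)
C(463)/173705 + 377551/B(1/(-309)) = 463²/173705 + 377551/((4*(1/(-309))²)) = 214369*(1/173705) + 377551/((4*(-1/309)²)) = 214369/173705 + 377551/((4*(1/95481))) = 214369/173705 + 377551/(4/95481) = 214369/173705 + 377551*(95481/4) = 214369/173705 + 36048947031/4 = 6261882344877331/694820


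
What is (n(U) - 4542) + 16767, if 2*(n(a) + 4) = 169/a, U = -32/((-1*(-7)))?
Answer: 780961/64 ≈ 12203.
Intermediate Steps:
U = -32/7 ≈ -4.5714
n(a) = -4 + 169/(2*a) (n(a) = -4 + (169/a)/2 = -4 + 169/(2*a))
(n(U) - 4542) + 16767 = ((-4 + 169/(2*(-32/7))) - 4542) + 16767 = ((-4 + (169/2)*(-7/32)) - 4542) + 16767 = ((-4 - 1183/64) - 4542) + 16767 = (-1439/64 - 4542) + 16767 = -292127/64 + 16767 = 780961/64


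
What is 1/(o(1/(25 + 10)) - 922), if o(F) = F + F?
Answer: -35/32268 ≈ -0.0010847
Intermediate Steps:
o(F) = 2*F
1/(o(1/(25 + 10)) - 922) = 1/(2/(25 + 10) - 922) = 1/(2/35 - 922) = 1/(-32268/35) = -35/32268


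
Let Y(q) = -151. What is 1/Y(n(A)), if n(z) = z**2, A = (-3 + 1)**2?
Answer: -1/151 ≈ -0.0066225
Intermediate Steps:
A = 4 (A = (-2)**2 = 4)
1/Y(n(A)) = 1/(-151) = -1/151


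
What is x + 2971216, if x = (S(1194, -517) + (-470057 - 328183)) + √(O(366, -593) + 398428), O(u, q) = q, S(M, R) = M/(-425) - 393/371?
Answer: 342623380801/157675 + √397835 ≈ 2.1736e+6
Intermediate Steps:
S(M, R) = -393/371 - M/425 (S(M, R) = M*(-1/425) - 393*1/371 = -M/425 - 393/371 = -393/371 - M/425)
x = -125863101999/157675 + √397835 (x = ((-393/371 - 1/425*1194) + (-470057 - 328183)) + √(-593 + 398428) = ((-393/371 - 1194/425) - 798240) + √397835 = (-609999/157675 - 798240) + √397835 = -125863101999/157675 + √397835 ≈ -7.9761e+5)
x + 2971216 = (-125863101999/157675 + √397835) + 2971216 = 342623380801/157675 + √397835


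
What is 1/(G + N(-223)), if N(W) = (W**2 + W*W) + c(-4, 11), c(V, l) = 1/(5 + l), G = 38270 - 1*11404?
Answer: 16/2021185 ≈ 7.9162e-6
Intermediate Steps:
G = 26866 (G = 38270 - 11404 = 26866)
N(W) = 1/16 + 2*W**2 (N(W) = (W**2 + W*W) + 1/(5 + 11) = (W**2 + W**2) + 1/16 = 2*W**2 + 1/16 = 1/16 + 2*W**2)
1/(G + N(-223)) = 1/(26866 + (1/16 + 2*(-223)**2)) = 1/(26866 + (1/16 + 2*49729)) = 1/(26866 + (1/16 + 99458)) = 1/(26866 + 1591329/16) = 1/(2021185/16) = 16/2021185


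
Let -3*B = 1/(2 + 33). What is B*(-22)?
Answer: 22/105 ≈ 0.20952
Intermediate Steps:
B = -1/105 (B = -1/(3*(2 + 33)) = -⅓/35 = -⅓*1/35 = -1/105 ≈ -0.0095238)
B*(-22) = -1/105*(-22) = 22/105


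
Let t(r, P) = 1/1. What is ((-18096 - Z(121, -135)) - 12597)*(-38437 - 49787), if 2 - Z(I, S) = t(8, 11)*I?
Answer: 2697360576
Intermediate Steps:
t(r, P) = 1
Z(I, S) = 2 - I
((-18096 - Z(121, -135)) - 12597)*(-38437 - 49787) = ((-18096 - (2 - 1*121)) - 12597)*(-38437 - 49787) = ((-18096 - (2 - 121)) - 12597)*(-88224) = ((-18096 - 1*(-119)) - 12597)*(-88224) = ((-18096 + 119) - 12597)*(-88224) = (-17977 - 12597)*(-88224) = -30574*(-88224) = 2697360576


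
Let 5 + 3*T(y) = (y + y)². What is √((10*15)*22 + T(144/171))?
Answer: √10719357/57 ≈ 57.439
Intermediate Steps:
T(y) = -5/3 + 4*y²/3 (T(y) = -5/3 + (y + y)²/3 = -5/3 + (2*y)²/3 = -5/3 + (4*y²)/3 = -5/3 + 4*y²/3)
√((10*15)*22 + T(144/171)) = √((10*15)*22 + (-5/3 + 4*(144/171)²/3)) = √(150*22 + (-5/3 + 4*(144*(1/171))²/3)) = √(3300 + (-5/3 + 4*(16/19)²/3)) = √(3300 + (-5/3 + (4/3)*(256/361))) = √(3300 + (-5/3 + 1024/1083)) = √(3300 - 781/1083) = √(3573119/1083) = √10719357/57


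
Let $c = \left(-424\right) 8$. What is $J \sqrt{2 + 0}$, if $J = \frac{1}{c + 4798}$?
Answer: $\frac{\sqrt{2}}{1406} \approx 0.0010058$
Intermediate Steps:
$c = -3392$
$J = \frac{1}{1406}$ ($J = \frac{1}{-3392 + 4798} = \frac{1}{1406} \approx 0.00071124$)
$J \sqrt{2 + 0} = \frac{\sqrt{2 + 0}}{1406} = \frac{\sqrt{2}}{1406}$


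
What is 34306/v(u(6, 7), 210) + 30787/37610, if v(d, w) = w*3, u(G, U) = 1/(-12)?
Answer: 130964447/2369430 ≈ 55.273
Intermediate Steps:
u(G, U) = -1/12
v(d, w) = 3*w
34306/v(u(6, 7), 210) + 30787/37610 = 34306/((3*210)) + 30787/37610 = 34306/630 + 30787*(1/37610) = 34306*(1/630) + 30787/37610 = 17153/315 + 30787/37610 = 130964447/2369430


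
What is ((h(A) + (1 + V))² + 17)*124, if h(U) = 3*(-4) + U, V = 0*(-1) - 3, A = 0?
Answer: 26412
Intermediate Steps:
V = -3 (V = 0 - 3 = -3)
h(U) = -12 + U
((h(A) + (1 + V))² + 17)*124 = (((-12 + 0) + (1 - 3))² + 17)*124 = ((-12 - 2)² + 17)*124 = ((-14)² + 17)*124 = (196 + 17)*124 = 213*124 = 26412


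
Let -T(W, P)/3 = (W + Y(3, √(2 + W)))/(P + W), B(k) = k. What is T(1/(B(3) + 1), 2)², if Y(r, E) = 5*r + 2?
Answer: 529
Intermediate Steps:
Y(r, E) = 2 + 5*r
T(W, P) = -3*(17 + W)/(P + W) (T(W, P) = -3*(W + (2 + 5*3))/(P + W) = -3*(W + (2 + 15))/(P + W) = -3*(W + 17)/(P + W) = -3*(17 + W)/(P + W))
T(1/(B(3) + 1), 2)² = (3*(-17 - 1/(3 + 1))/(2 + 1/(3 + 1)))² = (3*(-17 - 1/4)/(2 + 1/4))² = (3*(-17 - 1*¼)/(2 + ¼))² = (3*(-17 - ¼)/(9/4))² = (3*(4/9)*(-69/4))² = (-23)² = 529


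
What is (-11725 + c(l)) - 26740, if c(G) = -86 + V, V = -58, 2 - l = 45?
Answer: -38609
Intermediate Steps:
l = -43 (l = 2 - 1*45 = 2 - 45 = -43)
c(G) = -144 (c(G) = -86 - 58 = -144)
(-11725 + c(l)) - 26740 = (-11725 - 144) - 26740 = -11869 - 26740 = -38609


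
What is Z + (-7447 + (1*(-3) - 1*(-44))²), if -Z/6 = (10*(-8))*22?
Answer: 4794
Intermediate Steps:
Z = 10560 (Z = -6*10*(-8)*22 = -(-480)*22 = -6*(-1760) = 10560)
Z + (-7447 + (1*(-3) - 1*(-44))²) = 10560 + (-7447 + (1*(-3) - 1*(-44))²) = 10560 + (-7447 + (-3 + 44)²) = 10560 + (-7447 + 41²) = 10560 + (-7447 + 1681) = 10560 - 5766 = 4794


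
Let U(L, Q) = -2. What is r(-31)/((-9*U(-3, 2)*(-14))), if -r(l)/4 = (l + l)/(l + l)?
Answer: 1/63 ≈ 0.015873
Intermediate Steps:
r(l) = -4 (r(l) = -4*(l + l)/(l + l) = -4*2*l/(2*l) = -4*2*l*1/(2*l) = -4*1 = -4)
r(-31)/((-9*U(-3, 2)*(-14))) = -4/(-9*(-2)*(-14)) = -4/(18*(-14)) = -4/(-252) = -4*(-1/252) = 1/63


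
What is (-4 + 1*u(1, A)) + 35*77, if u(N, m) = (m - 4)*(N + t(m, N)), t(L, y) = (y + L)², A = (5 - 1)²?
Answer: 6171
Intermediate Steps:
A = 16 (A = 4² = 16)
t(L, y) = (L + y)²
u(N, m) = (-4 + m)*(N + (N + m)²) (u(N, m) = (m - 4)*(N + (m + N)²) = (-4 + m)*(N + (N + m)²))
(-4 + 1*u(1, A)) + 35*77 = (-4 + 1*(-4*1 - 4*(1 + 16)² + 1*16 + 16*(1 + 16)²)) + 35*77 = (-4 + 1*(-4 - 4*17² + 16 + 16*17²)) + 2695 = (-4 + 1*(-4 - 4*289 + 16 + 16*289)) + 2695 = (-4 + 1*(-4 - 1156 + 16 + 4624)) + 2695 = (-4 + 1*3480) + 2695 = (-4 + 3480) + 2695 = 3476 + 2695 = 6171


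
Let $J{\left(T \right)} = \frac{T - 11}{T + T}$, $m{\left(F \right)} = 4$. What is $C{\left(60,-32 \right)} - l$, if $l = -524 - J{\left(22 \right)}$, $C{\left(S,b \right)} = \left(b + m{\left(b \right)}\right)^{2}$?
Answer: $\frac{5233}{4} \approx 1308.3$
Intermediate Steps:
$C{\left(S,b \right)} = \left(4 + b\right)^{2}$ ($C{\left(S,b \right)} = \left(b + 4\right)^{2} = \left(4 + b\right)^{2}$)
$J{\left(T \right)} = \frac{-11 + T}{2 T}$
$l = - \frac{2097}{4}$ ($l = -524 - \frac{-11 + 22}{2 \cdot 22} = -524 - \frac{1}{2} \cdot \frac{1}{22} \cdot 11 = -524 - \frac{1}{4} = - \frac{2097}{4} \approx -524.25$)
$C{\left(60,-32 \right)} - l = \left(4 - 32\right)^{2} - - \frac{2097}{4} = \left(-28\right)^{2} + \frac{2097}{4} = 784 + \frac{2097}{4} = \frac{5233}{4}$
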